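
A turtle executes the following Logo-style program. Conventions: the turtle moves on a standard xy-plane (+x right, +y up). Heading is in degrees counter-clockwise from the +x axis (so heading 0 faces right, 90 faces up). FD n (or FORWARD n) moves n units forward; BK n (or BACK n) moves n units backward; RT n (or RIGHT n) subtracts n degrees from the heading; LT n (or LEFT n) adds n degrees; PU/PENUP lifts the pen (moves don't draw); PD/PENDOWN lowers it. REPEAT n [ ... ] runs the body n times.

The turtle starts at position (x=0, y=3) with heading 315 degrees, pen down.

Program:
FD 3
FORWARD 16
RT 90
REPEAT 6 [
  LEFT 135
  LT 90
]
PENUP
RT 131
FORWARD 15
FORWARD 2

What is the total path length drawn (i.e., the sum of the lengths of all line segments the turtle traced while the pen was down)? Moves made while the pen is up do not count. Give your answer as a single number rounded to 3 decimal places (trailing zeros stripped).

Executing turtle program step by step:
Start: pos=(0,3), heading=315, pen down
FD 3: (0,3) -> (2.121,0.879) [heading=315, draw]
FD 16: (2.121,0.879) -> (13.435,-10.435) [heading=315, draw]
RT 90: heading 315 -> 225
REPEAT 6 [
  -- iteration 1/6 --
  LT 135: heading 225 -> 0
  LT 90: heading 0 -> 90
  -- iteration 2/6 --
  LT 135: heading 90 -> 225
  LT 90: heading 225 -> 315
  -- iteration 3/6 --
  LT 135: heading 315 -> 90
  LT 90: heading 90 -> 180
  -- iteration 4/6 --
  LT 135: heading 180 -> 315
  LT 90: heading 315 -> 45
  -- iteration 5/6 --
  LT 135: heading 45 -> 180
  LT 90: heading 180 -> 270
  -- iteration 6/6 --
  LT 135: heading 270 -> 45
  LT 90: heading 45 -> 135
]
PU: pen up
RT 131: heading 135 -> 4
FD 15: (13.435,-10.435) -> (28.398,-9.389) [heading=4, move]
FD 2: (28.398,-9.389) -> (30.394,-9.249) [heading=4, move]
Final: pos=(30.394,-9.249), heading=4, 2 segment(s) drawn

Segment lengths:
  seg 1: (0,3) -> (2.121,0.879), length = 3
  seg 2: (2.121,0.879) -> (13.435,-10.435), length = 16
Total = 19

Answer: 19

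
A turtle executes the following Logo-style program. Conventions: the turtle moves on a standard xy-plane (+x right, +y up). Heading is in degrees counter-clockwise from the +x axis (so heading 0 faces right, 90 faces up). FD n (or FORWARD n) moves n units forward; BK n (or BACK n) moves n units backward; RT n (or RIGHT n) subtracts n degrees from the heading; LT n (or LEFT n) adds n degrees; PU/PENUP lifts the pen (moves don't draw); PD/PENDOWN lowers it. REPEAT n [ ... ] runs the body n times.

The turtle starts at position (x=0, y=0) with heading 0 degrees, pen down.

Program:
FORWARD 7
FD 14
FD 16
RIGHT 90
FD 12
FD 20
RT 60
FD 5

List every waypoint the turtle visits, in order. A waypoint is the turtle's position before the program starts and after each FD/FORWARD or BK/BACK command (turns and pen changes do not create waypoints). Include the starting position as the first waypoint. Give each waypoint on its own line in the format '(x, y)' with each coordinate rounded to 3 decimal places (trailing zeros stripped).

Answer: (0, 0)
(7, 0)
(21, 0)
(37, 0)
(37, -12)
(37, -32)
(32.67, -34.5)

Derivation:
Executing turtle program step by step:
Start: pos=(0,0), heading=0, pen down
FD 7: (0,0) -> (7,0) [heading=0, draw]
FD 14: (7,0) -> (21,0) [heading=0, draw]
FD 16: (21,0) -> (37,0) [heading=0, draw]
RT 90: heading 0 -> 270
FD 12: (37,0) -> (37,-12) [heading=270, draw]
FD 20: (37,-12) -> (37,-32) [heading=270, draw]
RT 60: heading 270 -> 210
FD 5: (37,-32) -> (32.67,-34.5) [heading=210, draw]
Final: pos=(32.67,-34.5), heading=210, 6 segment(s) drawn
Waypoints (7 total):
(0, 0)
(7, 0)
(21, 0)
(37, 0)
(37, -12)
(37, -32)
(32.67, -34.5)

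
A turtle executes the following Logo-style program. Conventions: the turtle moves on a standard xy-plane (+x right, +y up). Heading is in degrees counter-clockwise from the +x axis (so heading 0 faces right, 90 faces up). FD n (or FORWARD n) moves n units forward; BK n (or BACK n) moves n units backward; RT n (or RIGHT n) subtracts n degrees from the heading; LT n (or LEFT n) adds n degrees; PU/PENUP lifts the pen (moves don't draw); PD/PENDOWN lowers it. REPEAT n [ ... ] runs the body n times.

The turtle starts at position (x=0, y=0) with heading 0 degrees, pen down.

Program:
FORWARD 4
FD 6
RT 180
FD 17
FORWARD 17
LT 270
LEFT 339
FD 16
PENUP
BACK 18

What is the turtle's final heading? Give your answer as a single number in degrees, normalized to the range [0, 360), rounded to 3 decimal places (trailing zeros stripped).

Answer: 69

Derivation:
Executing turtle program step by step:
Start: pos=(0,0), heading=0, pen down
FD 4: (0,0) -> (4,0) [heading=0, draw]
FD 6: (4,0) -> (10,0) [heading=0, draw]
RT 180: heading 0 -> 180
FD 17: (10,0) -> (-7,0) [heading=180, draw]
FD 17: (-7,0) -> (-24,0) [heading=180, draw]
LT 270: heading 180 -> 90
LT 339: heading 90 -> 69
FD 16: (-24,0) -> (-18.266,14.937) [heading=69, draw]
PU: pen up
BK 18: (-18.266,14.937) -> (-24.717,-1.867) [heading=69, move]
Final: pos=(-24.717,-1.867), heading=69, 5 segment(s) drawn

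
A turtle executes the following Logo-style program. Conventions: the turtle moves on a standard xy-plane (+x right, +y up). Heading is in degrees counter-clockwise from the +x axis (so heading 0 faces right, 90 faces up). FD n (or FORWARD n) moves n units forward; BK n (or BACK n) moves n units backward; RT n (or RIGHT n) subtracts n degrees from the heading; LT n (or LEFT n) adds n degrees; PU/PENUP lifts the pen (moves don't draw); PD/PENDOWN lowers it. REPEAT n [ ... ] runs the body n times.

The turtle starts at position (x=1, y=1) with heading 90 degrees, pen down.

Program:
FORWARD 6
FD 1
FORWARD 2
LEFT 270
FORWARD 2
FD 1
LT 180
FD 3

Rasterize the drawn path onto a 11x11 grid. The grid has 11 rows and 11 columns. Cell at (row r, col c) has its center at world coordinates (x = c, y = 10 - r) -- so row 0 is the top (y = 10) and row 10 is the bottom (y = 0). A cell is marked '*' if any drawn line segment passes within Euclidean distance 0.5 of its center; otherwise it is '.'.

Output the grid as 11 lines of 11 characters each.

Segment 0: (1,1) -> (1,7)
Segment 1: (1,7) -> (1,8)
Segment 2: (1,8) -> (1,10)
Segment 3: (1,10) -> (3,10)
Segment 4: (3,10) -> (4,10)
Segment 5: (4,10) -> (1,10)

Answer: .****......
.*.........
.*.........
.*.........
.*.........
.*.........
.*.........
.*.........
.*.........
.*.........
...........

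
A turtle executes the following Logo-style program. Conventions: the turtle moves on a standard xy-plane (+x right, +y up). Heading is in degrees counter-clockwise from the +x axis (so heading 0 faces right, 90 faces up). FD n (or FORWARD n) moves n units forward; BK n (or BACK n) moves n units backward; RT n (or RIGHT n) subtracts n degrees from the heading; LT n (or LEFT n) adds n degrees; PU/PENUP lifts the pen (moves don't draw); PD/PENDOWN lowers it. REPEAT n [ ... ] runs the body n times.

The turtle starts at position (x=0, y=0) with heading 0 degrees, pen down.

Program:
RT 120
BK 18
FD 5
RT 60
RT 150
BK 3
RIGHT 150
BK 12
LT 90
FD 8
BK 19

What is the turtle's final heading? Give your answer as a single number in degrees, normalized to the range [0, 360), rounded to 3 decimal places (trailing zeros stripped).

Answer: 330

Derivation:
Executing turtle program step by step:
Start: pos=(0,0), heading=0, pen down
RT 120: heading 0 -> 240
BK 18: (0,0) -> (9,15.588) [heading=240, draw]
FD 5: (9,15.588) -> (6.5,11.258) [heading=240, draw]
RT 60: heading 240 -> 180
RT 150: heading 180 -> 30
BK 3: (6.5,11.258) -> (3.902,9.758) [heading=30, draw]
RT 150: heading 30 -> 240
BK 12: (3.902,9.758) -> (9.902,20.151) [heading=240, draw]
LT 90: heading 240 -> 330
FD 8: (9.902,20.151) -> (16.83,16.151) [heading=330, draw]
BK 19: (16.83,16.151) -> (0.376,25.651) [heading=330, draw]
Final: pos=(0.376,25.651), heading=330, 6 segment(s) drawn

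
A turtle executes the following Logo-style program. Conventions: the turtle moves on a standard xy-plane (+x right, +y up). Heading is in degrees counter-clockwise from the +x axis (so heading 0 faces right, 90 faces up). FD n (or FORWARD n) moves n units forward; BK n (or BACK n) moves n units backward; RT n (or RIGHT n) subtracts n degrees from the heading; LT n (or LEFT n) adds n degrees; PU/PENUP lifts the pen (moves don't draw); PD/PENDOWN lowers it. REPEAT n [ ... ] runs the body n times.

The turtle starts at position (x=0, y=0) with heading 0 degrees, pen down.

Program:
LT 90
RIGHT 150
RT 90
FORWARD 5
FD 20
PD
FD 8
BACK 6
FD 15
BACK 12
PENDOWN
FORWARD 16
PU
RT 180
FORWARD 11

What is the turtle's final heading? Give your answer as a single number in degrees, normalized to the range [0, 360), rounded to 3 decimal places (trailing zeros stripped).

Answer: 30

Derivation:
Executing turtle program step by step:
Start: pos=(0,0), heading=0, pen down
LT 90: heading 0 -> 90
RT 150: heading 90 -> 300
RT 90: heading 300 -> 210
FD 5: (0,0) -> (-4.33,-2.5) [heading=210, draw]
FD 20: (-4.33,-2.5) -> (-21.651,-12.5) [heading=210, draw]
PD: pen down
FD 8: (-21.651,-12.5) -> (-28.579,-16.5) [heading=210, draw]
BK 6: (-28.579,-16.5) -> (-23.383,-13.5) [heading=210, draw]
FD 15: (-23.383,-13.5) -> (-36.373,-21) [heading=210, draw]
BK 12: (-36.373,-21) -> (-25.981,-15) [heading=210, draw]
PD: pen down
FD 16: (-25.981,-15) -> (-39.837,-23) [heading=210, draw]
PU: pen up
RT 180: heading 210 -> 30
FD 11: (-39.837,-23) -> (-30.311,-17.5) [heading=30, move]
Final: pos=(-30.311,-17.5), heading=30, 7 segment(s) drawn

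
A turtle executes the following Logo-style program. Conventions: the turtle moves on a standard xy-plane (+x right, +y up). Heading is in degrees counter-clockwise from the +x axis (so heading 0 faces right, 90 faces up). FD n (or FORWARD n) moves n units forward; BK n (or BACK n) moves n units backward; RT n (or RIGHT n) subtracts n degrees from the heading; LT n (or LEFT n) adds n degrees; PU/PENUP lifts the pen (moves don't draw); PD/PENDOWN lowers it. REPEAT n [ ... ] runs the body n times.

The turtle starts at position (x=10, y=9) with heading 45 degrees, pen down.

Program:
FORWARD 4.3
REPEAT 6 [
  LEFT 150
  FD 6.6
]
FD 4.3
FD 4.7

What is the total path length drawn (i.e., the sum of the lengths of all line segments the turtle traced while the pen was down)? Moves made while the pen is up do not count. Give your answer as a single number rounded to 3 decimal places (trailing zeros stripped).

Answer: 52.9

Derivation:
Executing turtle program step by step:
Start: pos=(10,9), heading=45, pen down
FD 4.3: (10,9) -> (13.041,12.041) [heading=45, draw]
REPEAT 6 [
  -- iteration 1/6 --
  LT 150: heading 45 -> 195
  FD 6.6: (13.041,12.041) -> (6.665,10.332) [heading=195, draw]
  -- iteration 2/6 --
  LT 150: heading 195 -> 345
  FD 6.6: (6.665,10.332) -> (13.041,8.624) [heading=345, draw]
  -- iteration 3/6 --
  LT 150: heading 345 -> 135
  FD 6.6: (13.041,8.624) -> (8.374,13.291) [heading=135, draw]
  -- iteration 4/6 --
  LT 150: heading 135 -> 285
  FD 6.6: (8.374,13.291) -> (10.082,6.916) [heading=285, draw]
  -- iteration 5/6 --
  LT 150: heading 285 -> 75
  FD 6.6: (10.082,6.916) -> (11.79,13.291) [heading=75, draw]
  -- iteration 6/6 --
  LT 150: heading 75 -> 225
  FD 6.6: (11.79,13.291) -> (7.123,8.624) [heading=225, draw]
]
FD 4.3: (7.123,8.624) -> (4.083,5.584) [heading=225, draw]
FD 4.7: (4.083,5.584) -> (0.759,2.26) [heading=225, draw]
Final: pos=(0.759,2.26), heading=225, 9 segment(s) drawn

Segment lengths:
  seg 1: (10,9) -> (13.041,12.041), length = 4.3
  seg 2: (13.041,12.041) -> (6.665,10.332), length = 6.6
  seg 3: (6.665,10.332) -> (13.041,8.624), length = 6.6
  seg 4: (13.041,8.624) -> (8.374,13.291), length = 6.6
  seg 5: (8.374,13.291) -> (10.082,6.916), length = 6.6
  seg 6: (10.082,6.916) -> (11.79,13.291), length = 6.6
  seg 7: (11.79,13.291) -> (7.123,8.624), length = 6.6
  seg 8: (7.123,8.624) -> (4.083,5.584), length = 4.3
  seg 9: (4.083,5.584) -> (0.759,2.26), length = 4.7
Total = 52.9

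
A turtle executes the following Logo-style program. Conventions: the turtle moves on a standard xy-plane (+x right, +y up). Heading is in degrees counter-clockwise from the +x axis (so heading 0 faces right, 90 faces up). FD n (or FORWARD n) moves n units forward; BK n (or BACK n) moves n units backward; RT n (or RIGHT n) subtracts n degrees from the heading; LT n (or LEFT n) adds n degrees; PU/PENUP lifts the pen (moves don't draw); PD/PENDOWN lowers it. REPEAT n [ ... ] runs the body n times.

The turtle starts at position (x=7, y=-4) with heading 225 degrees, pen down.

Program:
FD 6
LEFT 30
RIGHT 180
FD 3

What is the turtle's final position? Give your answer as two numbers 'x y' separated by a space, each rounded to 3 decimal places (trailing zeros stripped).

Executing turtle program step by step:
Start: pos=(7,-4), heading=225, pen down
FD 6: (7,-4) -> (2.757,-8.243) [heading=225, draw]
LT 30: heading 225 -> 255
RT 180: heading 255 -> 75
FD 3: (2.757,-8.243) -> (3.534,-5.345) [heading=75, draw]
Final: pos=(3.534,-5.345), heading=75, 2 segment(s) drawn

Answer: 3.534 -5.345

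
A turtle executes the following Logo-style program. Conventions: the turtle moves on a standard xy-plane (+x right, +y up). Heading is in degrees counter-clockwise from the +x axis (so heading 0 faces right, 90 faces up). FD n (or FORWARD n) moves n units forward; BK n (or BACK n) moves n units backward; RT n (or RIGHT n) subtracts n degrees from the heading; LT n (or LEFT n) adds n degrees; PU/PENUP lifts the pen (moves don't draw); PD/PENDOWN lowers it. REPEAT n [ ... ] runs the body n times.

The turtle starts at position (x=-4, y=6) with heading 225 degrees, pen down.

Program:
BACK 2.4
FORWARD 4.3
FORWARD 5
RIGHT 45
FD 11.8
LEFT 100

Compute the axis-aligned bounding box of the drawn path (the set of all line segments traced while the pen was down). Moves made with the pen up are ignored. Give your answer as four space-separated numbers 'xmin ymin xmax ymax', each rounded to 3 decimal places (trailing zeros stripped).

Answer: -20.679 1.121 -2.303 7.697

Derivation:
Executing turtle program step by step:
Start: pos=(-4,6), heading=225, pen down
BK 2.4: (-4,6) -> (-2.303,7.697) [heading=225, draw]
FD 4.3: (-2.303,7.697) -> (-5.344,4.656) [heading=225, draw]
FD 5: (-5.344,4.656) -> (-8.879,1.121) [heading=225, draw]
RT 45: heading 225 -> 180
FD 11.8: (-8.879,1.121) -> (-20.679,1.121) [heading=180, draw]
LT 100: heading 180 -> 280
Final: pos=(-20.679,1.121), heading=280, 4 segment(s) drawn

Segment endpoints: x in {-20.679, -8.879, -5.344, -4, -2.303}, y in {1.121, 1.121, 4.656, 6, 7.697}
xmin=-20.679, ymin=1.121, xmax=-2.303, ymax=7.697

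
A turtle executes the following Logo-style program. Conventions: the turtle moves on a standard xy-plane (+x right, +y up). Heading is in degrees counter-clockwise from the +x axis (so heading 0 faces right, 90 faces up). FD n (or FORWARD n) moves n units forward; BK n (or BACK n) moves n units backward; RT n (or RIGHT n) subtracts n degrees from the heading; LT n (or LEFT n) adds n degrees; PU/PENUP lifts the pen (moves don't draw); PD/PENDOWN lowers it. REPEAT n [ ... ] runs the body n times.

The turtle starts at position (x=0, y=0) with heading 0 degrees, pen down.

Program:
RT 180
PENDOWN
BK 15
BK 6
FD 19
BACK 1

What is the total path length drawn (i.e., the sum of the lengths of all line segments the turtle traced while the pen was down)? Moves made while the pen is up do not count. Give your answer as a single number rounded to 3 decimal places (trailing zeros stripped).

Answer: 41

Derivation:
Executing turtle program step by step:
Start: pos=(0,0), heading=0, pen down
RT 180: heading 0 -> 180
PD: pen down
BK 15: (0,0) -> (15,0) [heading=180, draw]
BK 6: (15,0) -> (21,0) [heading=180, draw]
FD 19: (21,0) -> (2,0) [heading=180, draw]
BK 1: (2,0) -> (3,0) [heading=180, draw]
Final: pos=(3,0), heading=180, 4 segment(s) drawn

Segment lengths:
  seg 1: (0,0) -> (15,0), length = 15
  seg 2: (15,0) -> (21,0), length = 6
  seg 3: (21,0) -> (2,0), length = 19
  seg 4: (2,0) -> (3,0), length = 1
Total = 41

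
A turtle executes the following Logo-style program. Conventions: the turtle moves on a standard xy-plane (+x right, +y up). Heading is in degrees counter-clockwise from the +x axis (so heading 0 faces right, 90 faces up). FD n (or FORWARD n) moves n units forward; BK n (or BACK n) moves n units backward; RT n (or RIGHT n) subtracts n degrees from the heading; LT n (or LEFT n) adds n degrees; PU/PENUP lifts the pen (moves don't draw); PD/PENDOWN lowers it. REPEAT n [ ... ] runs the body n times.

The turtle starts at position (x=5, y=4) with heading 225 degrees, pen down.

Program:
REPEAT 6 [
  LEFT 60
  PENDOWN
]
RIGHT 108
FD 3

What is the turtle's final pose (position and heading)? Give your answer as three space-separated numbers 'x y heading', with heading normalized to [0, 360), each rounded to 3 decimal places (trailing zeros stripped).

Answer: 3.638 6.673 117

Derivation:
Executing turtle program step by step:
Start: pos=(5,4), heading=225, pen down
REPEAT 6 [
  -- iteration 1/6 --
  LT 60: heading 225 -> 285
  PD: pen down
  -- iteration 2/6 --
  LT 60: heading 285 -> 345
  PD: pen down
  -- iteration 3/6 --
  LT 60: heading 345 -> 45
  PD: pen down
  -- iteration 4/6 --
  LT 60: heading 45 -> 105
  PD: pen down
  -- iteration 5/6 --
  LT 60: heading 105 -> 165
  PD: pen down
  -- iteration 6/6 --
  LT 60: heading 165 -> 225
  PD: pen down
]
RT 108: heading 225 -> 117
FD 3: (5,4) -> (3.638,6.673) [heading=117, draw]
Final: pos=(3.638,6.673), heading=117, 1 segment(s) drawn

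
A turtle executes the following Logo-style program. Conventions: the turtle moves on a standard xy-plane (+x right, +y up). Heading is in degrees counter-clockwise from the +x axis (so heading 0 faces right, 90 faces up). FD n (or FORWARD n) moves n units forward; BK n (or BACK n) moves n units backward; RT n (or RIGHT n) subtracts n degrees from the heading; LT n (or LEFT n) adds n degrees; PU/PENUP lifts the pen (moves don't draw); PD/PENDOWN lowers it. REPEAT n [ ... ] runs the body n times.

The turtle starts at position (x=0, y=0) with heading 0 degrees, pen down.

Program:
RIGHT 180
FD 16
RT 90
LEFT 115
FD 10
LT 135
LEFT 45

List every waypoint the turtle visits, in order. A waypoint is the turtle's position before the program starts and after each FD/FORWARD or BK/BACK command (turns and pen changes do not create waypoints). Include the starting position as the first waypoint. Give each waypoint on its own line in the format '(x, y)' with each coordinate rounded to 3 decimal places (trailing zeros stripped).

Answer: (0, 0)
(-16, 0)
(-25.063, -4.226)

Derivation:
Executing turtle program step by step:
Start: pos=(0,0), heading=0, pen down
RT 180: heading 0 -> 180
FD 16: (0,0) -> (-16,0) [heading=180, draw]
RT 90: heading 180 -> 90
LT 115: heading 90 -> 205
FD 10: (-16,0) -> (-25.063,-4.226) [heading=205, draw]
LT 135: heading 205 -> 340
LT 45: heading 340 -> 25
Final: pos=(-25.063,-4.226), heading=25, 2 segment(s) drawn
Waypoints (3 total):
(0, 0)
(-16, 0)
(-25.063, -4.226)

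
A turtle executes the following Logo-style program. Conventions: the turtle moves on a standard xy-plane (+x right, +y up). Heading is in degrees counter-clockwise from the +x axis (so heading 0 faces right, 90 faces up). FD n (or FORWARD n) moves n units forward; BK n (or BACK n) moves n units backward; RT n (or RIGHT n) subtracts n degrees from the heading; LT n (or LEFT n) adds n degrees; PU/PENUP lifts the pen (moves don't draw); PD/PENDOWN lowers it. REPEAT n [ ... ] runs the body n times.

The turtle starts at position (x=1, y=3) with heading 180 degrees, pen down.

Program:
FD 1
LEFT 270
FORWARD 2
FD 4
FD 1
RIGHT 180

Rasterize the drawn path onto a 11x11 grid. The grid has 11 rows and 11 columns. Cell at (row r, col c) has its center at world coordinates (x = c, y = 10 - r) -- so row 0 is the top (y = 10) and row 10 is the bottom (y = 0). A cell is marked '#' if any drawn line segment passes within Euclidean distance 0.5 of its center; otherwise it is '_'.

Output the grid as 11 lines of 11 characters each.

Segment 0: (1,3) -> (0,3)
Segment 1: (0,3) -> (0,5)
Segment 2: (0,5) -> (0,9)
Segment 3: (0,9) -> (0,10)

Answer: #__________
#__________
#__________
#__________
#__________
#__________
#__________
##_________
___________
___________
___________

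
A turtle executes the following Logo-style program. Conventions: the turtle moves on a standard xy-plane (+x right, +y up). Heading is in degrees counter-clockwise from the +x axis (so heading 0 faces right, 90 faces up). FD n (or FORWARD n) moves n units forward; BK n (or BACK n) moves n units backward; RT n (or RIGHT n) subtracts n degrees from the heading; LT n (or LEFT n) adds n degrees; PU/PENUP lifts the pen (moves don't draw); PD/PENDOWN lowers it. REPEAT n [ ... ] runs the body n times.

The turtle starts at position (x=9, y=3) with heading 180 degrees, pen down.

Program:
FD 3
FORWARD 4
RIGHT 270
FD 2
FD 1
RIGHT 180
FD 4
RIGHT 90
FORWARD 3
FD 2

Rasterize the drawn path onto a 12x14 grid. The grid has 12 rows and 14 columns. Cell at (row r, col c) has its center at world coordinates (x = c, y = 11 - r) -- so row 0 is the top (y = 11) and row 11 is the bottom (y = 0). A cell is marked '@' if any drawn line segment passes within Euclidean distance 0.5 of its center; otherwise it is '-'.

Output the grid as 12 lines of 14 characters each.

Segment 0: (9,3) -> (6,3)
Segment 1: (6,3) -> (2,3)
Segment 2: (2,3) -> (2,1)
Segment 3: (2,1) -> (2,0)
Segment 4: (2,0) -> (2,4)
Segment 5: (2,4) -> (5,4)
Segment 6: (5,4) -> (7,4)

Answer: --------------
--------------
--------------
--------------
--------------
--------------
--------------
--@@@@@@------
--@@@@@@@@----
--@-----------
--@-----------
--@-----------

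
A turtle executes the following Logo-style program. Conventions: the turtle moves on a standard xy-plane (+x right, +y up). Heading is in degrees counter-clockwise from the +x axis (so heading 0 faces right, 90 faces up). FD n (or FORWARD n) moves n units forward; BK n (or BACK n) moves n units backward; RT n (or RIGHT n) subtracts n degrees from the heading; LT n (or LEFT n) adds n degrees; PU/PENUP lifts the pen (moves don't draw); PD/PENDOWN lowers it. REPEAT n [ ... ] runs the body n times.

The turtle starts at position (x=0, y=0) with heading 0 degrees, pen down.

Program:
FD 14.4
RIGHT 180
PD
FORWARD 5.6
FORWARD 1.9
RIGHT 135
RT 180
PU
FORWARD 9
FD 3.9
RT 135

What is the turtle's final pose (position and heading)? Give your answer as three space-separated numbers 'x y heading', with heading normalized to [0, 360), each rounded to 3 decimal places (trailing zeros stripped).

Answer: -2.222 -9.122 90

Derivation:
Executing turtle program step by step:
Start: pos=(0,0), heading=0, pen down
FD 14.4: (0,0) -> (14.4,0) [heading=0, draw]
RT 180: heading 0 -> 180
PD: pen down
FD 5.6: (14.4,0) -> (8.8,0) [heading=180, draw]
FD 1.9: (8.8,0) -> (6.9,0) [heading=180, draw]
RT 135: heading 180 -> 45
RT 180: heading 45 -> 225
PU: pen up
FD 9: (6.9,0) -> (0.536,-6.364) [heading=225, move]
FD 3.9: (0.536,-6.364) -> (-2.222,-9.122) [heading=225, move]
RT 135: heading 225 -> 90
Final: pos=(-2.222,-9.122), heading=90, 3 segment(s) drawn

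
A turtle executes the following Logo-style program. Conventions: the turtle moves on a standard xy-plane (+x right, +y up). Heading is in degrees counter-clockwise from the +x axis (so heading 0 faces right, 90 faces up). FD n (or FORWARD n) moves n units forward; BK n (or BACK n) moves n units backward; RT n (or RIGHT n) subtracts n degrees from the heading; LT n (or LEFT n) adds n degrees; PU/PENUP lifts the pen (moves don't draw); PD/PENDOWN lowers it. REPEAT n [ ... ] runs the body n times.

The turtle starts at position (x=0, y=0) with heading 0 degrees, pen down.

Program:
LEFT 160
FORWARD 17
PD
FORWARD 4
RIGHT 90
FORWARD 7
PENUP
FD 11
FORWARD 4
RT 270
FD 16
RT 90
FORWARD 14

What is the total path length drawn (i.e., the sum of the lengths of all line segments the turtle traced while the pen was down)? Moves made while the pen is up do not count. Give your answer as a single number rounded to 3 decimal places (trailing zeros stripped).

Answer: 28

Derivation:
Executing turtle program step by step:
Start: pos=(0,0), heading=0, pen down
LT 160: heading 0 -> 160
FD 17: (0,0) -> (-15.975,5.814) [heading=160, draw]
PD: pen down
FD 4: (-15.975,5.814) -> (-19.734,7.182) [heading=160, draw]
RT 90: heading 160 -> 70
FD 7: (-19.734,7.182) -> (-17.339,13.76) [heading=70, draw]
PU: pen up
FD 11: (-17.339,13.76) -> (-13.577,24.097) [heading=70, move]
FD 4: (-13.577,24.097) -> (-12.209,27.856) [heading=70, move]
RT 270: heading 70 -> 160
FD 16: (-12.209,27.856) -> (-27.244,33.328) [heading=160, move]
RT 90: heading 160 -> 70
FD 14: (-27.244,33.328) -> (-22.456,46.484) [heading=70, move]
Final: pos=(-22.456,46.484), heading=70, 3 segment(s) drawn

Segment lengths:
  seg 1: (0,0) -> (-15.975,5.814), length = 17
  seg 2: (-15.975,5.814) -> (-19.734,7.182), length = 4
  seg 3: (-19.734,7.182) -> (-17.339,13.76), length = 7
Total = 28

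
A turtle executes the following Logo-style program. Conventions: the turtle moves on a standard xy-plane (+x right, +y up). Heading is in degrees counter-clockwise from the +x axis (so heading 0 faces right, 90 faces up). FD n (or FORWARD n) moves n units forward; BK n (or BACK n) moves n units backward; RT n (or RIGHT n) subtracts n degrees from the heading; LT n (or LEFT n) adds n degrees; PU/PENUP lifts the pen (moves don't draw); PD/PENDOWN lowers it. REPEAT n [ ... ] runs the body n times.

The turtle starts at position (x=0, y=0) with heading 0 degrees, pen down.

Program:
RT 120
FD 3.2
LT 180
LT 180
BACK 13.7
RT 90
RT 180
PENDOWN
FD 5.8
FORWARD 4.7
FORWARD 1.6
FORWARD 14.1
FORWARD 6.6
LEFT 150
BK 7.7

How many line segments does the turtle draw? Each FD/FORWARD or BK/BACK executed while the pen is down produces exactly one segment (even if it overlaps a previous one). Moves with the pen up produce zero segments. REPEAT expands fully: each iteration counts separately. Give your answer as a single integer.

Answer: 8

Derivation:
Executing turtle program step by step:
Start: pos=(0,0), heading=0, pen down
RT 120: heading 0 -> 240
FD 3.2: (0,0) -> (-1.6,-2.771) [heading=240, draw]
LT 180: heading 240 -> 60
LT 180: heading 60 -> 240
BK 13.7: (-1.6,-2.771) -> (5.25,9.093) [heading=240, draw]
RT 90: heading 240 -> 150
RT 180: heading 150 -> 330
PD: pen down
FD 5.8: (5.25,9.093) -> (10.273,6.193) [heading=330, draw]
FD 4.7: (10.273,6.193) -> (14.343,3.843) [heading=330, draw]
FD 1.6: (14.343,3.843) -> (15.729,3.043) [heading=330, draw]
FD 14.1: (15.729,3.043) -> (27.94,-4.007) [heading=330, draw]
FD 6.6: (27.94,-4.007) -> (33.656,-7.307) [heading=330, draw]
LT 150: heading 330 -> 120
BK 7.7: (33.656,-7.307) -> (37.506,-13.975) [heading=120, draw]
Final: pos=(37.506,-13.975), heading=120, 8 segment(s) drawn
Segments drawn: 8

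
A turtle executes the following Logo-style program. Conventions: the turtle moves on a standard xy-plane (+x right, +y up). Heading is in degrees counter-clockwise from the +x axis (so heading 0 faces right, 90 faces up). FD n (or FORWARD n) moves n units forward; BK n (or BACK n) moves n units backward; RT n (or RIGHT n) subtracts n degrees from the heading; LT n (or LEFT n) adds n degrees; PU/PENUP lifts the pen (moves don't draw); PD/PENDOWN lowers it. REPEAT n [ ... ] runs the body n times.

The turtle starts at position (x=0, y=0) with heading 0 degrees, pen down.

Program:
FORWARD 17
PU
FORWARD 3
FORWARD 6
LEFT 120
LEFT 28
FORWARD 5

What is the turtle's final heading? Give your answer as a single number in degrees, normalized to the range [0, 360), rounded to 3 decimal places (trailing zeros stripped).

Executing turtle program step by step:
Start: pos=(0,0), heading=0, pen down
FD 17: (0,0) -> (17,0) [heading=0, draw]
PU: pen up
FD 3: (17,0) -> (20,0) [heading=0, move]
FD 6: (20,0) -> (26,0) [heading=0, move]
LT 120: heading 0 -> 120
LT 28: heading 120 -> 148
FD 5: (26,0) -> (21.76,2.65) [heading=148, move]
Final: pos=(21.76,2.65), heading=148, 1 segment(s) drawn

Answer: 148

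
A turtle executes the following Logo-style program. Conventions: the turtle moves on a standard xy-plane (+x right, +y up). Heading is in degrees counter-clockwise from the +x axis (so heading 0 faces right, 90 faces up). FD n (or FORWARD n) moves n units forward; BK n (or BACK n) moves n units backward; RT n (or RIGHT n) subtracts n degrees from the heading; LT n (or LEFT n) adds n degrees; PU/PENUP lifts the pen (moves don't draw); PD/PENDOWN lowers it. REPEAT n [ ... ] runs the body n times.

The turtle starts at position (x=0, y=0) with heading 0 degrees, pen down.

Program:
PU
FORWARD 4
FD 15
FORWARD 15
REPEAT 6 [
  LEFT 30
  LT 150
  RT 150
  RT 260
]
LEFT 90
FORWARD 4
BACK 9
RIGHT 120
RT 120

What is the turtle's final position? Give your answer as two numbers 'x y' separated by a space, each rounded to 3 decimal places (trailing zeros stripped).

Answer: 38.33 -2.5

Derivation:
Executing turtle program step by step:
Start: pos=(0,0), heading=0, pen down
PU: pen up
FD 4: (0,0) -> (4,0) [heading=0, move]
FD 15: (4,0) -> (19,0) [heading=0, move]
FD 15: (19,0) -> (34,0) [heading=0, move]
REPEAT 6 [
  -- iteration 1/6 --
  LT 30: heading 0 -> 30
  LT 150: heading 30 -> 180
  RT 150: heading 180 -> 30
  RT 260: heading 30 -> 130
  -- iteration 2/6 --
  LT 30: heading 130 -> 160
  LT 150: heading 160 -> 310
  RT 150: heading 310 -> 160
  RT 260: heading 160 -> 260
  -- iteration 3/6 --
  LT 30: heading 260 -> 290
  LT 150: heading 290 -> 80
  RT 150: heading 80 -> 290
  RT 260: heading 290 -> 30
  -- iteration 4/6 --
  LT 30: heading 30 -> 60
  LT 150: heading 60 -> 210
  RT 150: heading 210 -> 60
  RT 260: heading 60 -> 160
  -- iteration 5/6 --
  LT 30: heading 160 -> 190
  LT 150: heading 190 -> 340
  RT 150: heading 340 -> 190
  RT 260: heading 190 -> 290
  -- iteration 6/6 --
  LT 30: heading 290 -> 320
  LT 150: heading 320 -> 110
  RT 150: heading 110 -> 320
  RT 260: heading 320 -> 60
]
LT 90: heading 60 -> 150
FD 4: (34,0) -> (30.536,2) [heading=150, move]
BK 9: (30.536,2) -> (38.33,-2.5) [heading=150, move]
RT 120: heading 150 -> 30
RT 120: heading 30 -> 270
Final: pos=(38.33,-2.5), heading=270, 0 segment(s) drawn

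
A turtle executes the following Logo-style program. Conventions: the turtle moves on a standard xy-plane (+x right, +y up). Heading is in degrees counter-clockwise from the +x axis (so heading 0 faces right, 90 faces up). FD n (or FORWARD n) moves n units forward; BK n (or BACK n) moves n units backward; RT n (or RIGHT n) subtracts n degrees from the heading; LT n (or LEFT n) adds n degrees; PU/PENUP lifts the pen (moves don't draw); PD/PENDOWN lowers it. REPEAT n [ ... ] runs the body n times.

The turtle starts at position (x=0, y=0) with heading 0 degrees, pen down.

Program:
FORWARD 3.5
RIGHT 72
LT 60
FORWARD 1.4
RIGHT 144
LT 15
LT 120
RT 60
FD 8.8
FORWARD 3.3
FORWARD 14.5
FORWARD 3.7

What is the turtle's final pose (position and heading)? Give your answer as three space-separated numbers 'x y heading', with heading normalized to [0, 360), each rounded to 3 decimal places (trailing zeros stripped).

Answer: 9.609 -30.218 279

Derivation:
Executing turtle program step by step:
Start: pos=(0,0), heading=0, pen down
FD 3.5: (0,0) -> (3.5,0) [heading=0, draw]
RT 72: heading 0 -> 288
LT 60: heading 288 -> 348
FD 1.4: (3.5,0) -> (4.869,-0.291) [heading=348, draw]
RT 144: heading 348 -> 204
LT 15: heading 204 -> 219
LT 120: heading 219 -> 339
RT 60: heading 339 -> 279
FD 8.8: (4.869,-0.291) -> (6.246,-8.983) [heading=279, draw]
FD 3.3: (6.246,-8.983) -> (6.762,-12.242) [heading=279, draw]
FD 14.5: (6.762,-12.242) -> (9.031,-26.564) [heading=279, draw]
FD 3.7: (9.031,-26.564) -> (9.609,-30.218) [heading=279, draw]
Final: pos=(9.609,-30.218), heading=279, 6 segment(s) drawn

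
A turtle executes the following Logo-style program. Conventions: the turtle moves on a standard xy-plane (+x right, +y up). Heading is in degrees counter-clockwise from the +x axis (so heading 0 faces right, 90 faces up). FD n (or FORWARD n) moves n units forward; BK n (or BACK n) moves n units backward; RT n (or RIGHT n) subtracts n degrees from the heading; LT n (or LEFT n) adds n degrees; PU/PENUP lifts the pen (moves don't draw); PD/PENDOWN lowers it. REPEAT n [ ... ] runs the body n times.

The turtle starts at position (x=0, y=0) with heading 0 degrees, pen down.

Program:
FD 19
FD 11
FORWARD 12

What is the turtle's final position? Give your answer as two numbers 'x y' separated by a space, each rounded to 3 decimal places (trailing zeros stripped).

Answer: 42 0

Derivation:
Executing turtle program step by step:
Start: pos=(0,0), heading=0, pen down
FD 19: (0,0) -> (19,0) [heading=0, draw]
FD 11: (19,0) -> (30,0) [heading=0, draw]
FD 12: (30,0) -> (42,0) [heading=0, draw]
Final: pos=(42,0), heading=0, 3 segment(s) drawn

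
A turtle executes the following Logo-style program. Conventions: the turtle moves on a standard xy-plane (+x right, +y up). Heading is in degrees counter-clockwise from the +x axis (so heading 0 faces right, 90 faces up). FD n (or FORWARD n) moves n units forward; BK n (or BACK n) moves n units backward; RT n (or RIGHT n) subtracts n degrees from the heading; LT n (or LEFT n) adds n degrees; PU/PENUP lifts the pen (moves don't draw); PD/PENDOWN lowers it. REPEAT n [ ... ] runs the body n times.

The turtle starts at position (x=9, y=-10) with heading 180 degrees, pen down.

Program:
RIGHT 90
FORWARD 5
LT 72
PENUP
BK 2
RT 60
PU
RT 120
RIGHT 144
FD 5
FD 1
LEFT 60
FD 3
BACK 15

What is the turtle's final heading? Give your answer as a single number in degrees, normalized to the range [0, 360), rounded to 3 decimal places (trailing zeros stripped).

Executing turtle program step by step:
Start: pos=(9,-10), heading=180, pen down
RT 90: heading 180 -> 90
FD 5: (9,-10) -> (9,-5) [heading=90, draw]
LT 72: heading 90 -> 162
PU: pen up
BK 2: (9,-5) -> (10.902,-5.618) [heading=162, move]
RT 60: heading 162 -> 102
PU: pen up
RT 120: heading 102 -> 342
RT 144: heading 342 -> 198
FD 5: (10.902,-5.618) -> (6.147,-7.163) [heading=198, move]
FD 1: (6.147,-7.163) -> (5.196,-7.472) [heading=198, move]
LT 60: heading 198 -> 258
FD 3: (5.196,-7.472) -> (4.572,-10.407) [heading=258, move]
BK 15: (4.572,-10.407) -> (7.691,4.266) [heading=258, move]
Final: pos=(7.691,4.266), heading=258, 1 segment(s) drawn

Answer: 258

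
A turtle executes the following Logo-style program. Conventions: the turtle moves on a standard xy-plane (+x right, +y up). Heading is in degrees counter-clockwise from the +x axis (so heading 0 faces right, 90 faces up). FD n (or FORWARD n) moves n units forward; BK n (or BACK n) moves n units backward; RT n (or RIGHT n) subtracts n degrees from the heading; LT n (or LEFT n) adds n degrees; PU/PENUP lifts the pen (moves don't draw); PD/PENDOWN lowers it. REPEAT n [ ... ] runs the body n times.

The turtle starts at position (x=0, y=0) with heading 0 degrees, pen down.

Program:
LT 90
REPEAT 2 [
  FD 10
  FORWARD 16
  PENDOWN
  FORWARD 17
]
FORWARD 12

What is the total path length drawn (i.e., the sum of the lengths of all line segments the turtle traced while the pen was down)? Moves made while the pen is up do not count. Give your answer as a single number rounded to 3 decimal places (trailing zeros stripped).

Executing turtle program step by step:
Start: pos=(0,0), heading=0, pen down
LT 90: heading 0 -> 90
REPEAT 2 [
  -- iteration 1/2 --
  FD 10: (0,0) -> (0,10) [heading=90, draw]
  FD 16: (0,10) -> (0,26) [heading=90, draw]
  PD: pen down
  FD 17: (0,26) -> (0,43) [heading=90, draw]
  -- iteration 2/2 --
  FD 10: (0,43) -> (0,53) [heading=90, draw]
  FD 16: (0,53) -> (0,69) [heading=90, draw]
  PD: pen down
  FD 17: (0,69) -> (0,86) [heading=90, draw]
]
FD 12: (0,86) -> (0,98) [heading=90, draw]
Final: pos=(0,98), heading=90, 7 segment(s) drawn

Segment lengths:
  seg 1: (0,0) -> (0,10), length = 10
  seg 2: (0,10) -> (0,26), length = 16
  seg 3: (0,26) -> (0,43), length = 17
  seg 4: (0,43) -> (0,53), length = 10
  seg 5: (0,53) -> (0,69), length = 16
  seg 6: (0,69) -> (0,86), length = 17
  seg 7: (0,86) -> (0,98), length = 12
Total = 98

Answer: 98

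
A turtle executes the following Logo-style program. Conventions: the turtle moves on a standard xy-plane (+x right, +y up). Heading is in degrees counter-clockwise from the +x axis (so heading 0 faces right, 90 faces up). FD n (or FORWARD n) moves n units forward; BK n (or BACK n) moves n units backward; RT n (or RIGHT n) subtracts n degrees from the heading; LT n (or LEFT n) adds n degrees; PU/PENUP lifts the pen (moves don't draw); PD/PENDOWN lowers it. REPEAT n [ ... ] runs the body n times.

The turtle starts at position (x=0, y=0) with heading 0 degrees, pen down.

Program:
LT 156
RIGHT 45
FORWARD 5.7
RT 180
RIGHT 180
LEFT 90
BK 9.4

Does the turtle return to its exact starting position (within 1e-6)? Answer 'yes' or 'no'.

Answer: no

Derivation:
Executing turtle program step by step:
Start: pos=(0,0), heading=0, pen down
LT 156: heading 0 -> 156
RT 45: heading 156 -> 111
FD 5.7: (0,0) -> (-2.043,5.321) [heading=111, draw]
RT 180: heading 111 -> 291
RT 180: heading 291 -> 111
LT 90: heading 111 -> 201
BK 9.4: (-2.043,5.321) -> (6.733,8.69) [heading=201, draw]
Final: pos=(6.733,8.69), heading=201, 2 segment(s) drawn

Start position: (0, 0)
Final position: (6.733, 8.69)
Distance = 10.993; >= 1e-6 -> NOT closed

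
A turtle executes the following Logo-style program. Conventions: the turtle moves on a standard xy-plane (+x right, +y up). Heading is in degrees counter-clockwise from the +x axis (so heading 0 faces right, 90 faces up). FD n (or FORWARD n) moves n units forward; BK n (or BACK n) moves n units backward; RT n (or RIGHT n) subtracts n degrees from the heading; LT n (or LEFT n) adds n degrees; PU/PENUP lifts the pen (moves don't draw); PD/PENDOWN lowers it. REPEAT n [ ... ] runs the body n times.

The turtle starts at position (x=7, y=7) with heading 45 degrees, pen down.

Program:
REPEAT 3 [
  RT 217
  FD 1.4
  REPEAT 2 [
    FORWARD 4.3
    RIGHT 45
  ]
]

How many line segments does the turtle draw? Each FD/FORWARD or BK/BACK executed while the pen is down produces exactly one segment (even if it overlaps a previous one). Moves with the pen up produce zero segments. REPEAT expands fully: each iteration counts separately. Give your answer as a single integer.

Answer: 9

Derivation:
Executing turtle program step by step:
Start: pos=(7,7), heading=45, pen down
REPEAT 3 [
  -- iteration 1/3 --
  RT 217: heading 45 -> 188
  FD 1.4: (7,7) -> (5.614,6.805) [heading=188, draw]
  REPEAT 2 [
    -- iteration 1/2 --
    FD 4.3: (5.614,6.805) -> (1.355,6.207) [heading=188, draw]
    RT 45: heading 188 -> 143
    -- iteration 2/2 --
    FD 4.3: (1.355,6.207) -> (-2.079,8.795) [heading=143, draw]
    RT 45: heading 143 -> 98
  ]
  -- iteration 2/3 --
  RT 217: heading 98 -> 241
  FD 1.4: (-2.079,8.795) -> (-2.757,7.57) [heading=241, draw]
  REPEAT 2 [
    -- iteration 1/2 --
    FD 4.3: (-2.757,7.57) -> (-4.842,3.809) [heading=241, draw]
    RT 45: heading 241 -> 196
    -- iteration 2/2 --
    FD 4.3: (-4.842,3.809) -> (-8.976,2.624) [heading=196, draw]
    RT 45: heading 196 -> 151
  ]
  -- iteration 3/3 --
  RT 217: heading 151 -> 294
  FD 1.4: (-8.976,2.624) -> (-8.406,1.345) [heading=294, draw]
  REPEAT 2 [
    -- iteration 1/2 --
    FD 4.3: (-8.406,1.345) -> (-6.657,-2.583) [heading=294, draw]
    RT 45: heading 294 -> 249
    -- iteration 2/2 --
    FD 4.3: (-6.657,-2.583) -> (-8.198,-6.598) [heading=249, draw]
    RT 45: heading 249 -> 204
  ]
]
Final: pos=(-8.198,-6.598), heading=204, 9 segment(s) drawn
Segments drawn: 9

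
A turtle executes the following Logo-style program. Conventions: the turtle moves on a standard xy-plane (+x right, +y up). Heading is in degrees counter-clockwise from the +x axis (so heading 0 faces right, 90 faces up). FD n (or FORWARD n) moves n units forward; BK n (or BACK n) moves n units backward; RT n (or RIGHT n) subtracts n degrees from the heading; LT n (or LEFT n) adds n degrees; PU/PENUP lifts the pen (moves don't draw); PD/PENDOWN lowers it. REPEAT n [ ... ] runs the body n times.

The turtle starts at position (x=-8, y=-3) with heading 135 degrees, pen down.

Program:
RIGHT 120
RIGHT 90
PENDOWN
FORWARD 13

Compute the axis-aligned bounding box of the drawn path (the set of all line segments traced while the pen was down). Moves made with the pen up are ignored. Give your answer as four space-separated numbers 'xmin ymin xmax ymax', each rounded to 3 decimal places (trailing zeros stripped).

Executing turtle program step by step:
Start: pos=(-8,-3), heading=135, pen down
RT 120: heading 135 -> 15
RT 90: heading 15 -> 285
PD: pen down
FD 13: (-8,-3) -> (-4.635,-15.557) [heading=285, draw]
Final: pos=(-4.635,-15.557), heading=285, 1 segment(s) drawn

Segment endpoints: x in {-8, -4.635}, y in {-15.557, -3}
xmin=-8, ymin=-15.557, xmax=-4.635, ymax=-3

Answer: -8 -15.557 -4.635 -3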